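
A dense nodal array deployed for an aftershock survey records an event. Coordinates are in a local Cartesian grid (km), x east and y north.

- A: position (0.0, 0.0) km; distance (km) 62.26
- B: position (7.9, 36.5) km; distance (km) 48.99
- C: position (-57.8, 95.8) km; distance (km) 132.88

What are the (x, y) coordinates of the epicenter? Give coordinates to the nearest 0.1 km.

Circle about each station: x² + y² = 62.26²; (x − 7.9)² + (y − 36.5)² = 48.99²; (x + 57.8)² + (y − 95.8)² = 132.88².
Subtracting pairs of circle equations eliminates x²+y² and gives linear equations (the radical axes):
15.8 x + 73.0 y = 2870.95
-115.6 x + 191.6 y = -1262.31
Solving the 2×2 system: x ≈ 56.0, y ≈ 27.2 km.

(56.0, 27.2)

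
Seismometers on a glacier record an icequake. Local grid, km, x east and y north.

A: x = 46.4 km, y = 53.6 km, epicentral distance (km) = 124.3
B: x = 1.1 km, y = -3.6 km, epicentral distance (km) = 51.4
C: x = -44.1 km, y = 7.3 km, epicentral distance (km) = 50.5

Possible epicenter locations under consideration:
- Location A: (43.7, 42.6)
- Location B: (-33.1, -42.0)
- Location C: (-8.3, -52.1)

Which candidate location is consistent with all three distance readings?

Location B

For each candidate, compare |candidate − station| to the reported distance:
Location A: residuals A 113.0, B 11.4, C 44.1 → max 113.0 km
Location B: residuals A 0.0, B 0.0, C 0.0 → max 0.0 km
Location C: residuals A 5.3, B 2.0, C 18.9 → max 18.9 km
Only Location B has all residuals ≈ 0.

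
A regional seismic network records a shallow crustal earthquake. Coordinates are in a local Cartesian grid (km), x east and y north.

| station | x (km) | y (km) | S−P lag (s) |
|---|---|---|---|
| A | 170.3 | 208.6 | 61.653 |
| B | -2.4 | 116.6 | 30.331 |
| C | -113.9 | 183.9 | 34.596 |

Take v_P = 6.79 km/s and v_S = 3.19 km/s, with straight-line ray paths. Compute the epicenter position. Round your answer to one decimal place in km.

x ≈ -118.5 km, y ≈ -24.2 km

Distance from S−P lag: d = Δt · v_P v_S / (v_P − v_S) = Δt · (6.79·3.19)/(6.79−3.19) ≈ 6.0167·Δt.
So d_A = 370.95, d_B = 182.49, d_C = 208.15 km.
Circle about each station: (x − 170.3)² + (y − 208.6)² = 370.95²; (x + 2.4)² + (y − 116.6)² = 182.49²; (x + 113.9)² + (y − 183.9)² = 208.15².
Subtracting pairs of circle equations eliminates x²+y² and gives linear equations (the radical axes):
-345.4 x − 184.0 y = 45386.57
-568.4 x − 49.4 y = 68553.85
Solving the 2×2 system: x ≈ -118.5, y ≈ -24.2 km.
Check against A (with the unrounded x, y): √((x − 170.3)²+(y − 208.6)²) = 370.96 ≈ 370.95 km. ✓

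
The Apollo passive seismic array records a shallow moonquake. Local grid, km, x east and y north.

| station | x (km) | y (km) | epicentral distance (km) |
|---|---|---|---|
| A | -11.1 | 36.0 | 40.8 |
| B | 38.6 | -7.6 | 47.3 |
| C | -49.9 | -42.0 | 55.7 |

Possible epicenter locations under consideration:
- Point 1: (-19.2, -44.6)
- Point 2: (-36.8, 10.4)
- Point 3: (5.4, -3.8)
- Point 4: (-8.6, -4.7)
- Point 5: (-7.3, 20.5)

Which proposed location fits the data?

Point 4

For each candidate, compare |candidate − station| to the reported distance:
Point 1: residuals A 40.2, B 21.3, C 24.9 → max 40.2 km
Point 2: residuals A 4.5, B 30.2, C 1.7 → max 30.2 km
Point 3: residuals A 2.3, B 13.9, C 11.5 → max 13.9 km
Point 4: residuals A 0.0, B 0.0, C 0.0 → max 0.0 km
Point 5: residuals A 24.8, B 6.5, C 19.9 → max 24.8 km
Only Point 4 has all residuals ≈ 0.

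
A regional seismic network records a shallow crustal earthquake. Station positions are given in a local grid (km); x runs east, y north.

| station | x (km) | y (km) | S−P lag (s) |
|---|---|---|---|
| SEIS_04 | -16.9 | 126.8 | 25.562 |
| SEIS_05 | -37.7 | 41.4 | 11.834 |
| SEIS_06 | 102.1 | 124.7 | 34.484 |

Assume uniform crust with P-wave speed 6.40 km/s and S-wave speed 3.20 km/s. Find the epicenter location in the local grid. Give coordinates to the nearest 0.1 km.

Distance from S−P lag: d = Δt · v_P v_S / (v_P − v_S) = Δt · (6.40·3.20)/(6.40−3.20) ≈ 6.4000·Δt.
So d_SEIS_04 = 163.60, d_SEIS_05 = 75.74, d_SEIS_06 = 220.70 km.
Circle about each station: (x + 16.9)² + (y − 126.8)² = 163.60²; (x + 37.7)² + (y − 41.4)² = 75.74²; (x − 102.1)² + (y − 124.7)² = 220.70².
Subtracting pairs of circle equations eliminates x²+y² and gives linear equations (the radical axes):
-41.6 x − 170.8 y = 7799.81
238.0 x − 4.2 y = -12332.88
Solving the 2×2 system: x ≈ -52.4, y ≈ -32.9 km.
Check against SEIS_04 (with the unrounded x, y): √((x + 16.9)²+(y − 126.8)²) = 163.60 ≈ 163.60 km. ✓

(-52.4, -32.9)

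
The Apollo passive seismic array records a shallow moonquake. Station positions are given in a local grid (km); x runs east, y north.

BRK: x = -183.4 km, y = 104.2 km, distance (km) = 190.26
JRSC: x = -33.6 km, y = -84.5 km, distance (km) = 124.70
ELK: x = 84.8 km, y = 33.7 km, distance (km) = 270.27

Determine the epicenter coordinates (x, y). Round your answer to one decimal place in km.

Circle about each station: (x + 183.4)² + (y − 104.2)² = 190.26²; (x + 33.6)² + (y + 84.5)² = 124.70²; (x − 84.8)² + (y − 33.7)² = 270.27².
Subtracting the BRK equation from the JRSC and ELK equations removes the quadratic terms:
299.6 x − 377.4 y = -15575.21
536.4 x − 141.0 y = -73013.48
Solving the 2×2 system: x ≈ -158.3, y ≈ -84.4 km.
Check against BRK (with the unrounded x, y): √((x + 183.4)²+(y − 104.2)²) = 190.26 ≈ 190.26 km. ✓

(-158.3, -84.4)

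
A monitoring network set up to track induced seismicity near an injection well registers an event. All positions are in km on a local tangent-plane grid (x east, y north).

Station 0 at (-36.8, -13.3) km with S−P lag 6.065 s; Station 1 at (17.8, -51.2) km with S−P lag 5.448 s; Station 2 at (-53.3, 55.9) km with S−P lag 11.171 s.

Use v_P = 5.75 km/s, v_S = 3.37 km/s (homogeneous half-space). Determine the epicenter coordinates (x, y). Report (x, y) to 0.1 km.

12.2 km east, -7.2 km north

Distance from S−P lag: d = Δt · v_P v_S / (v_P − v_S) = Δt · (5.75·3.37)/(5.75−3.37) ≈ 8.1418·Δt.
So d_Station 0 = 49.38, d_Station 1 = 44.36, d_Station 2 = 90.95 km.
Circle about each station: (x + 36.8)² + (y + 13.3)² = 49.38²; (x − 17.8)² + (y + 51.2)² = 44.36²; (x + 53.3)² + (y − 55.9)² = 90.95².
Subtracting the Station 0 equation from the Station 1 and Station 2 equations removes the quadratic terms:
109.2 x − 75.8 y = 1877.72
-33.0 x + 138.4 y = -1398.95
Solving the 2×2 system: x ≈ 12.2, y ≈ -7.2 km.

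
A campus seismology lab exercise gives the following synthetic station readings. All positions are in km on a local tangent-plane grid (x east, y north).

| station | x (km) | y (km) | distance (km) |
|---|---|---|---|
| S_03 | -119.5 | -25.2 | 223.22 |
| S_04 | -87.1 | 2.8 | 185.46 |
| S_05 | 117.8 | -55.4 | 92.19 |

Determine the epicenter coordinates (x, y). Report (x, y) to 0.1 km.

x ≈ 95.7 km, y ≈ 34.1 km

Circle about each station: (x + 119.5)² + (y + 25.2)² = 223.22²; (x + 87.1)² + (y − 2.8)² = 185.46²; (x − 117.8)² + (y + 55.4)² = 92.19².
Subtracting pairs of circle equations eliminates x²+y² and gives linear equations (the radical axes):
64.8 x + 56.0 y = 8110.72
474.6 x − 60.4 y = 43358.88
Solving the 2×2 system: x ≈ 95.7, y ≈ 34.1 km.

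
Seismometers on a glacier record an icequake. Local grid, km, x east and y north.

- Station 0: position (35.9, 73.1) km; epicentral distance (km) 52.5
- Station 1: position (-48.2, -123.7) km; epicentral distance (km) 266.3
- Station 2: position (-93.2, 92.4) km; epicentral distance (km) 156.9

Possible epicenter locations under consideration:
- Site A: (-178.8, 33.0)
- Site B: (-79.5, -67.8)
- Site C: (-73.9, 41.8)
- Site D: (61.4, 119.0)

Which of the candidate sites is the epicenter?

For each candidate, compare |candidate − station| to the reported distance:
Site A: residuals Station 0 165.9, Station 1 62.3, Station 2 52.7 → max 165.9 km
Site B: residuals Station 0 129.6, Station 1 202.2, Station 2 3.9 → max 202.2 km
Site C: residuals Station 0 61.7, Station 1 98.8, Station 2 102.7 → max 102.7 km
Site D: residuals Station 0 0.0, Station 1 0.0, Station 2 0.0 → max 0.0 km
Only Site D has all residuals ≈ 0.

Site D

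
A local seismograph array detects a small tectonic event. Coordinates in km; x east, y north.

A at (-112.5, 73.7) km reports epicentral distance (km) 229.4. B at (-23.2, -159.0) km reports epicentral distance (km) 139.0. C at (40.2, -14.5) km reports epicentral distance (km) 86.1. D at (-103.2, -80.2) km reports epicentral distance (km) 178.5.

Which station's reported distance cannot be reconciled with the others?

Solve using three stations at a time. Using A, B, D (subtract circle equations pairwise → linear system) gives (x, y) ≈ (74.2, -59.7).
Distances from that point to each station vs reported:
  A: calculated 229.4 vs reported 229.4 → residual 0.0 km
  B: calculated 139.1 vs reported 139.0 → residual 0.1 km
  C: calculated 56.6 vs reported 86.1 → residual 29.5 km
  D: calculated 178.6 vs reported 178.5 → residual 0.1 km
A, B, D are mutually consistent (residuals ≈ 0); C is off by 29.5 km.

C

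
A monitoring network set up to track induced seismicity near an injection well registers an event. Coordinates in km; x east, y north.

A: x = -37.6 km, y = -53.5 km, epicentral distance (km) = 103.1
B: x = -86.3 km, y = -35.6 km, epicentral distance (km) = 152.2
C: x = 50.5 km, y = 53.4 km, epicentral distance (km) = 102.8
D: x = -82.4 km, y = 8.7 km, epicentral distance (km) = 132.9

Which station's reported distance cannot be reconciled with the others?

Solve using three stations at a time. Using A, B, C (subtract circle equations pairwise → linear system) gives (x, y) ≈ (65.4, -48.3).
Distances from that point to each station vs reported:
  A: calculated 103.1 vs reported 103.1 → residual 0.0 km
  B: calculated 152.2 vs reported 152.2 → residual 0.0 km
  C: calculated 102.8 vs reported 102.8 → residual 0.0 km
  D: calculated 158.4 vs reported 132.9 → residual 25.5 km
A, B, C are mutually consistent (residuals ≈ 0); D is off by 25.5 km.

D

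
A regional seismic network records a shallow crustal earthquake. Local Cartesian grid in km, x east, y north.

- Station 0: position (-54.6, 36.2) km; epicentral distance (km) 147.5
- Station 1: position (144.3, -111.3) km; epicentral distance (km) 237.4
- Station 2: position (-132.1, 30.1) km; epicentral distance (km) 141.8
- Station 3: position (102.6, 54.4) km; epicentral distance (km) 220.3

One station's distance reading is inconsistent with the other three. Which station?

Solve using three stations at a time. Using Station 0, Station 1, Station 2 (subtract circle equations pairwise → linear system) gives (x, y) ≈ (-93.0, -106.2).
Distances from that point to each station vs reported:
  Station 0: calculated 147.5 vs reported 147.5 → residual 0.0 km
  Station 1: calculated 237.4 vs reported 237.4 → residual 0.0 km
  Station 2: calculated 141.8 vs reported 141.8 → residual 0.0 km
  Station 3: calculated 253.1 vs reported 220.3 → residual 32.8 km
Station 0, Station 1, Station 2 are mutually consistent (residuals ≈ 0); Station 3 is off by 32.8 km.

Station 3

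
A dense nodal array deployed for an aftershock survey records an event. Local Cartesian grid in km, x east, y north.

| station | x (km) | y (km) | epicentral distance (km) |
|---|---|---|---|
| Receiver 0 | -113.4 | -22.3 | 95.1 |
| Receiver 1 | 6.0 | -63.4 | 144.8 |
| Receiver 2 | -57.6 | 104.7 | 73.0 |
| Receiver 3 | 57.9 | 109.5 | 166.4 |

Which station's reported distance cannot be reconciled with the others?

Receiver 0

Solve using three stations at a time. Using Receiver 1, Receiver 2, Receiver 3 (subtract circle equations pairwise → linear system) gives (x, y) ≈ (-93.9, 41.4).
Distances from that point to each station vs reported:
  Receiver 0: calculated 66.6 vs reported 95.1 → residual 28.5 km
  Receiver 1: calculated 144.8 vs reported 144.8 → residual 0.0 km
  Receiver 2: calculated 73.0 vs reported 73.0 → residual 0.0 km
  Receiver 3: calculated 166.4 vs reported 166.4 → residual 0.0 km
Receiver 1, Receiver 2, Receiver 3 are mutually consistent (residuals ≈ 0); Receiver 0 is off by 28.5 km.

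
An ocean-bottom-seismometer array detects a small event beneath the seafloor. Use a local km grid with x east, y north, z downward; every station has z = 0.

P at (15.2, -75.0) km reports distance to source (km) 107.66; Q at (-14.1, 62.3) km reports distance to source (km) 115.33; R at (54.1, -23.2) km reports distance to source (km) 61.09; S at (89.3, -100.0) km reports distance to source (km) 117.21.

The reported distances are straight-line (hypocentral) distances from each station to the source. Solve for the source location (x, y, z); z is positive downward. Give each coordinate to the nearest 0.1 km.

Each station gives a sphere (x−x_i)² + (y−y_i)² + z² = d_i² (stations at z=0).
Subtracting the P sphere from Q and R: z² cancels, leaving linear equations in x and y:
-58.6 x + 274.6 y = -3486.27
77.8 x + 103.6 y = 5467.70
Solving: x ≈ 67.892, y ≈ 1.792 km (keep extra digits for the depth step; rounded: 67.9, 1.8).
Then from the P sphere: z² = 107.66² − (x − 15.2)² − (y + 75.0)² with x = 67.892, y = 1.792, so z ≈ 54.011 ≈ 54.0 km.
Check against S (with the unrounded solution): distance 117.21 ≈ 117.21 km. ✓

x ≈ 67.9 km, y ≈ 1.8 km, depth ≈ 54.0 km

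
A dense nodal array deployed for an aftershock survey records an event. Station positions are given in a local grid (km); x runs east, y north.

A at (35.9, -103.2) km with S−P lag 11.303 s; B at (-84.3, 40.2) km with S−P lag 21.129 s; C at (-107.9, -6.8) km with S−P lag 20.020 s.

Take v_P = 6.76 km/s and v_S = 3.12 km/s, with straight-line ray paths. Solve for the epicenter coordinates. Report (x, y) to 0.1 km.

0.5 km east, -48.1 km north

Distance from S−P lag: d = Δt · v_P v_S / (v_P − v_S) = Δt · (6.76·3.12)/(6.76−3.12) ≈ 5.7943·Δt.
So d_A = 65.49, d_B = 122.43, d_C = 116.00 km.
Circle about each station: (x − 35.9)² + (y + 103.2)² = 65.49²; (x + 84.3)² + (y − 40.2)² = 122.43²; (x + 107.9)² + (y + 6.8)² = 116.00².
Subtracting the A equation from the B and C equations removes the quadratic terms:
-240.4 x + 286.8 y = -13916.68
-287.6 x + 192.8 y = -9417.46
Solving the 2×2 system: x ≈ 0.5, y ≈ -48.1 km.
Check against A (with the unrounded x, y): √((x − 35.9)²+(y + 103.2)²) = 65.49 ≈ 65.49 km. ✓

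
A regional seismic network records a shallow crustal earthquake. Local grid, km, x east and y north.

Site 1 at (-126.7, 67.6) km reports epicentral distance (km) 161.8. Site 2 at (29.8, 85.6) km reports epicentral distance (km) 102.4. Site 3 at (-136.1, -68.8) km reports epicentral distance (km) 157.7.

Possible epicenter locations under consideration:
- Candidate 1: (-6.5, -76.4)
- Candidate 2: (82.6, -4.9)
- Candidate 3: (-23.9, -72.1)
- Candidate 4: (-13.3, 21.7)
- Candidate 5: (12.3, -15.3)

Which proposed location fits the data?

Candidate 5

For each candidate, compare |candidate − station| to the reported distance:
Candidate 1: residuals Site 1 25.8, Site 2 63.6, Site 3 27.9 → max 63.6 km
Candidate 2: residuals Site 1 59.7, Site 2 2.4, Site 3 70.1 → max 70.1 km
Candidate 3: residuals Site 1 11.6, Site 2 64.2, Site 3 45.5 → max 64.2 km
Candidate 4: residuals Site 1 39.5, Site 2 25.3, Site 3 5.2 → max 39.5 km
Candidate 5: residuals Site 1 0.0, Site 2 0.0, Site 3 0.0 → max 0.0 km
Only Candidate 5 has all residuals ≈ 0.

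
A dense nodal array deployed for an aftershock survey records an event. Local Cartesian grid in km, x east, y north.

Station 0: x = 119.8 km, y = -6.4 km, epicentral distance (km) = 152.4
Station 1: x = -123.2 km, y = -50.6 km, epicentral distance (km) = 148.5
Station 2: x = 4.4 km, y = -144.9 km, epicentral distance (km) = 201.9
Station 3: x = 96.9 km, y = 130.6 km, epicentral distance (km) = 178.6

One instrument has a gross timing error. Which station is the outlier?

Station 3

Solve using three stations at a time. Using Station 0, Station 1, Station 2 (subtract circle equations pairwise → linear system) gives (x, y) ≈ (-19.4, 55.6).
Distances from that point to each station vs reported:
  Station 0: calculated 152.4 vs reported 152.4 → residual 0.0 km
  Station 1: calculated 148.5 vs reported 148.5 → residual 0.0 km
  Station 2: calculated 201.9 vs reported 201.9 → residual 0.0 km
  Station 3: calculated 138.4 vs reported 178.6 → residual 40.2 km
Station 0, Station 1, Station 2 are mutually consistent (residuals ≈ 0); Station 3 is off by 40.2 km.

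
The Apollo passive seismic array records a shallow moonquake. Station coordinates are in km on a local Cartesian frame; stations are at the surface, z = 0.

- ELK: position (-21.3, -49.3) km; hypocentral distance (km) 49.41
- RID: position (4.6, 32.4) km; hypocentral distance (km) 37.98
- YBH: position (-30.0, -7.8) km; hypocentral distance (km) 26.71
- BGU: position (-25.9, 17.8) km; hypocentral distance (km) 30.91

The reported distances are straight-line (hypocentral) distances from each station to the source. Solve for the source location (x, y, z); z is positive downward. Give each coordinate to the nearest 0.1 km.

(-5.0, -3.4, 8.3)

Each station gives a sphere (x−x_i)² + (y−y_i)² + z² = d_i² (stations at z=0).
Subtracting the ELK sphere from RID and YBH: z² cancels, leaving linear equations in x and y:
51.8 x + 163.4 y = -814.39
-17.4 x + 83.0 y = -195.42
Solving: x ≈ -4.993, y ≈ -3.401 km (keep extra digits for the depth step; rounded: -5.0, -3.4).
Then from the ELK sphere: z² = 49.41² − (x + 21.3)² − (y + 49.3)² with x = -4.993, y = -3.401, so z ≈ 8.289 ≈ 8.3 km.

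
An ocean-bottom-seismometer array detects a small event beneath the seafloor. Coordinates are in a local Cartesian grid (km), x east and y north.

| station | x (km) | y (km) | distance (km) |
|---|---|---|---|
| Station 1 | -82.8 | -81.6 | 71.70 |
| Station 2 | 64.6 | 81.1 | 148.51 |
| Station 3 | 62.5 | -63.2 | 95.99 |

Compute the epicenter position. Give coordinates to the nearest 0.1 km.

x ≈ -29.0 km, y ≈ -34.2 km

Circle about each station: (x + 82.8)² + (y + 81.6)² = 71.70²; (x − 64.6)² + (y − 81.1)² = 148.51²; (x − 62.5)² + (y + 63.2)² = 95.99².
Subtracting pairs of circle equations eliminates x²+y² and gives linear equations (the radical axes):
294.8 x + 325.4 y = -19678.36
290.6 x + 36.8 y = -9687.10
Solving the 2×2 system: x ≈ -29.0, y ≈ -34.2 km.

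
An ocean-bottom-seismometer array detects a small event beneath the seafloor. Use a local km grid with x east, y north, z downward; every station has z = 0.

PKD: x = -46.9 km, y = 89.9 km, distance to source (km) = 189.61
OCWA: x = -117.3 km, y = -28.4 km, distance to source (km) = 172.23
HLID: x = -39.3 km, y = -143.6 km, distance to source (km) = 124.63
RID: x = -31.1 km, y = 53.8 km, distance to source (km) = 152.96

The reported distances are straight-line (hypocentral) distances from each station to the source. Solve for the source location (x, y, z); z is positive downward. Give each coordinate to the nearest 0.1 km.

Each station gives a sphere (x−x_i)² + (y−y_i)² + z² = d_i² (stations at z=0).
Subtracting the PKD sphere from OCWA and HLID: z² cancels, leaving linear equations in x and y:
-140.8 x − 236.6 y = 10573.01
15.2 x − 467.0 y = 32303.15
Solving: x ≈ 39.010, y ≈ -67.902 km (keep extra digits for the depth step; rounded: 39.0, -67.9).
Then from the PKD sphere: z² = 189.61² − (x + 46.9)² − (y − 89.9)² with x = 39.010, y = -67.902, so z ≈ 60.580 ≈ 60.6 km.

x ≈ 39.0 km, y ≈ -67.9 km, depth ≈ 60.6 km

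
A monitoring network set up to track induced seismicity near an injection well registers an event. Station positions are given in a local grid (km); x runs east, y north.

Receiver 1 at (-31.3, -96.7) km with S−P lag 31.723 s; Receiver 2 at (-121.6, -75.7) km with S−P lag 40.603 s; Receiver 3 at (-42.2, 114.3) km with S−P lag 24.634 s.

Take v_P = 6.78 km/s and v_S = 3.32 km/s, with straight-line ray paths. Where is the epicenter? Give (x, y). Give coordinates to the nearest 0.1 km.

Distance from S−P lag: d = Δt · v_P v_S / (v_P − v_S) = Δt · (6.78·3.32)/(6.78−3.32) ≈ 6.5057·Δt.
So d_Receiver 1 = 206.38, d_Receiver 2 = 264.15, d_Receiver 3 = 160.26 km.
Circle about each station: (x + 31.3)² + (y + 96.7)² = 206.38²; (x + 121.6)² + (y + 75.7)² = 264.15²; (x + 42.2)² + (y − 114.3)² = 160.26².
Subtracting pairs of circle equations eliminates x²+y² and gives linear equations (the radical axes):
-180.6 x + 42.0 y = -16996.05
-21.8 x + 422.0 y = 21424.19
Solving the 2×2 system: x ≈ 107.2, y ≈ 56.3 km.

107.2 km east, 56.3 km north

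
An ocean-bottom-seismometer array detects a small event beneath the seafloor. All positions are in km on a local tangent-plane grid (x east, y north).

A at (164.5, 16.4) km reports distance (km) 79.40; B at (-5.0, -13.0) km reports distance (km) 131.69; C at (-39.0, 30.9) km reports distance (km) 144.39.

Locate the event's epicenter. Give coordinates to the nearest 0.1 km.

101.4 km east, 64.6 km north

Circle about each station: (x − 164.5)² + (y − 16.4)² = 79.40²; (x + 5.0)² + (y + 13.0)² = 131.69²; (x + 39.0)² + (y − 30.9)² = 144.39².
Subtracting the A equation from the B and C equations removes the quadratic terms:
-339.0 x − 58.8 y = -38173.11
-407.0 x + 29.0 y = -39397.51
Solving the 2×2 system: x ≈ 101.4, y ≈ 64.6 km.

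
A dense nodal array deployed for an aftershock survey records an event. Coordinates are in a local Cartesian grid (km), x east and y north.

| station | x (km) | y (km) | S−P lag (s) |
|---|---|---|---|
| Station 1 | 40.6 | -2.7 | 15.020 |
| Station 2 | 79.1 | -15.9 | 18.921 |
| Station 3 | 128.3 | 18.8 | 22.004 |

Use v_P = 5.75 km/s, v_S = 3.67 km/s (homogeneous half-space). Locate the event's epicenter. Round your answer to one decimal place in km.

Distance from S−P lag: d = Δt · v_P v_S / (v_P − v_S) = Δt · (5.75·3.67)/(5.75−3.67) ≈ 10.1454·Δt.
So d_Station 1 = 152.38, d_Station 2 = 191.96, d_Station 3 = 223.24 km.
Circle about each station: (x − 40.6)² + (y + 2.7)² = 152.38²; (x − 79.1)² + (y + 15.9)² = 191.96²; (x − 128.3)² + (y − 18.8)² = 223.24².
Subtracting the Station 1 equation from the Station 2 and Station 3 equations removes the quadratic terms:
77.0 x − 26.4 y = -8775.01
175.4 x + 43.0 y = -11457.75
Solving the 2×2 system: x ≈ -85.6, y ≈ 82.7 km.

x ≈ -85.6 km, y ≈ 82.7 km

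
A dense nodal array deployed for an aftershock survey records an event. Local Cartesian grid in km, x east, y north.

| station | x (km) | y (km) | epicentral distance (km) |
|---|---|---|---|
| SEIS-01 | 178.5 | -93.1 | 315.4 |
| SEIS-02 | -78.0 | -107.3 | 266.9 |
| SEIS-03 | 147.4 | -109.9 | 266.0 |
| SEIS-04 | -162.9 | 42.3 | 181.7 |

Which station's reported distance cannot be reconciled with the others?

SEIS-03

Solve using three stations at a time. Using SEIS-01, SEIS-02, SEIS-04 (subtract circle equations pairwise → linear system) gives (x, y) ≈ (-18.8, 152.9).
Distances from that point to each station vs reported:
  SEIS-01: calculated 315.4 vs reported 315.4 → residual 0.0 km
  SEIS-02: calculated 266.9 vs reported 266.9 → residual 0.0 km
  SEIS-03: calculated 311.0 vs reported 266.0 → residual 45.0 km
  SEIS-04: calculated 181.7 vs reported 181.7 → residual 0.0 km
SEIS-01, SEIS-02, SEIS-04 are mutually consistent (residuals ≈ 0); SEIS-03 is off by 45.0 km.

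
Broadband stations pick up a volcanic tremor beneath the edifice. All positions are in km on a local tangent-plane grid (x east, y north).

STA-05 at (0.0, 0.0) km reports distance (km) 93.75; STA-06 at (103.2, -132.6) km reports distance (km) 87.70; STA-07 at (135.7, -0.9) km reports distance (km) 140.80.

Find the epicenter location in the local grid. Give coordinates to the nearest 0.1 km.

Circle about each station: x² + y² = 93.75²; (x − 103.2)² + (y + 132.6)² = 87.70²; (x − 135.7)² + (y + 0.9)² = 140.80².
Subtracting pairs of circle equations eliminates x²+y² and gives linear equations (the radical axes):
206.4 x − 265.2 y = 29330.77
271.4 x − 1.8 y = 7379.72
Solving the 2×2 system: x ≈ 26.6, y ≈ -89.9 km.

26.6 km east, -89.9 km north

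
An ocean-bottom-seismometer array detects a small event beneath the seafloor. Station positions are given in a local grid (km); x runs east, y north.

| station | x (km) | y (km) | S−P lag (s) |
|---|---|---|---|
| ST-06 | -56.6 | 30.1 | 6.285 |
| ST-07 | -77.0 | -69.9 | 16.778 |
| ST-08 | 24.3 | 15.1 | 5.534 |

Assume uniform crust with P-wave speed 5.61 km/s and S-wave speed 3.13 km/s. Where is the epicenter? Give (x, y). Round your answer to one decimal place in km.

Distance from S−P lag: d = Δt · v_P v_S / (v_P − v_S) = Δt · (5.61·3.13)/(5.61−3.13) ≈ 7.0804·Δt.
So d_ST-06 = 44.50, d_ST-07 = 118.79, d_ST-08 = 39.18 km.
Circle about each station: (x + 56.6)² + (y − 30.1)² = 44.50²; (x + 77.0)² + (y + 69.9)² = 118.79²; (x − 24.3)² + (y − 15.1)² = 39.18².
Subtracting the ST-06 equation from the ST-07 and ST-08 equations removes the quadratic terms:
-40.8 x − 200.0 y = -5425.37
161.8 x − 30.0 y = -2845.89
Solving the 2×2 system: x ≈ -12.1, y ≈ 29.6 km.

-12.1 km east, 29.6 km north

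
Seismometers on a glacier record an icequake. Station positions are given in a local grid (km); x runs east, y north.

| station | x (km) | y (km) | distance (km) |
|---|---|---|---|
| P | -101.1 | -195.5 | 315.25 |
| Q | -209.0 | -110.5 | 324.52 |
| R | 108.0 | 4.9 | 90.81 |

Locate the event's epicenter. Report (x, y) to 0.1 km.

Circle about each station: (x + 101.1)² + (y + 195.5)² = 315.25²; (x + 209.0)² + (y + 110.5)² = 324.52²; (x − 108.0)² + (y − 4.9)² = 90.81².
Subtracting the P equation from the Q and R equations removes the quadratic terms:
-215.8 x + 170.0 y = 1519.12
418.2 x + 400.8 y = 54382.66
Solving the 2×2 system: x ≈ 54.8, y ≈ 78.5 km.

x ≈ 54.8 km, y ≈ 78.5 km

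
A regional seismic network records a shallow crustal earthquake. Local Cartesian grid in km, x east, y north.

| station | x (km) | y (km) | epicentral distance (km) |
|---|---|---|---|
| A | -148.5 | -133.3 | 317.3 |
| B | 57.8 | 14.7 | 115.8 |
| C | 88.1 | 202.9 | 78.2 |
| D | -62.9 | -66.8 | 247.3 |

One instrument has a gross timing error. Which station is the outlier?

Solve using three stations at a time. Using B, C, D (subtract circle equations pairwise → linear system) gives (x, y) ≈ (93.3, 124.9).
Distances from that point to each station vs reported:
  A: calculated 353.8 vs reported 317.3 → residual 36.5 km
  B: calculated 115.8 vs reported 115.8 → residual 0.0 km
  C: calculated 78.2 vs reported 78.2 → residual 0.0 km
  D: calculated 247.3 vs reported 247.3 → residual 0.0 km
B, C, D are mutually consistent (residuals ≈ 0); A is off by 36.5 km.

A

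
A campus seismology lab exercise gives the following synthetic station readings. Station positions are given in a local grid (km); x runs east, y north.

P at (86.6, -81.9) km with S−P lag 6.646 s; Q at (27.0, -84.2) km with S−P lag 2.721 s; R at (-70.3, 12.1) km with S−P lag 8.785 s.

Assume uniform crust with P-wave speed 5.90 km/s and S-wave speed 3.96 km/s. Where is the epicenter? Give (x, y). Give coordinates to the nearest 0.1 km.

Distance from S−P lag: d = Δt · v_P v_S / (v_P − v_S) = Δt · (5.90·3.96)/(5.90−3.96) ≈ 12.0433·Δt.
So d_P = 80.04, d_Q = 32.77, d_R = 105.80 km.
Circle about each station: (x − 86.6)² + (y + 81.9)² = 80.04²; (x − 27.0)² + (y + 84.2)² = 32.77²; (x + 70.3)² + (y − 12.1)² = 105.80².
Subtracting the P equation from the Q and R equations removes the quadratic terms:
-119.2 x − 4.6 y = -1056.00
-313.8 x + 188.0 y = -13905.91
Solving the 2×2 system: x ≈ 11.0, y ≈ -55.6 km.

(11.0, -55.6)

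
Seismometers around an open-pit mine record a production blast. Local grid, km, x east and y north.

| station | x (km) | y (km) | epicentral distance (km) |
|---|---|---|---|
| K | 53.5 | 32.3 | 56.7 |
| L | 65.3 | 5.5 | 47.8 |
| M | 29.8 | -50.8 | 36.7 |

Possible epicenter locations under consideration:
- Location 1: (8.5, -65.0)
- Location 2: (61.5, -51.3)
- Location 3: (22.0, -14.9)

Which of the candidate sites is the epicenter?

Location 3

For each candidate, compare |candidate − station| to the reported distance:
Location 1: residuals K 50.5, L 42.7, M 11.1 → max 50.5 km
Location 2: residuals K 27.3, L 9.1, M 5.0 → max 27.3 km
Location 3: residuals K 0.0, L 0.1, M 0.0 → max 0.1 km
Only Location 3 has all residuals ≈ 0.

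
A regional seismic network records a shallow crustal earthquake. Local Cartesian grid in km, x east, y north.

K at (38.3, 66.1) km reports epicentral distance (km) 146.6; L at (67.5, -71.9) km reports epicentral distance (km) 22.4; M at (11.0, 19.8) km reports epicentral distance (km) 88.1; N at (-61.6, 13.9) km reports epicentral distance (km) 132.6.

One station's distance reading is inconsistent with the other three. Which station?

K

Solve using three stations at a time. Using L, M, N (subtract circle equations pairwise → linear system) gives (x, y) ≈ (48.6, -59.9).
Distances from that point to each station vs reported:
  K: calculated 126.4 vs reported 146.6 → residual 20.2 km
  L: calculated 22.4 vs reported 22.4 → residual 0.0 km
  M: calculated 88.1 vs reported 88.1 → residual 0.0 km
  N: calculated 132.6 vs reported 132.6 → residual 0.0 km
L, M, N are mutually consistent (residuals ≈ 0); K is off by 20.2 km.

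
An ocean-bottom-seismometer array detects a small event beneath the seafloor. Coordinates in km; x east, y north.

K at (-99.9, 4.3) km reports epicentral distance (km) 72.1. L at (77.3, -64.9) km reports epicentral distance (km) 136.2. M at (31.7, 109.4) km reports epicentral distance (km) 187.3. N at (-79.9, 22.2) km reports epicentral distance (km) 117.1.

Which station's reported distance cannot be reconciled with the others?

Solve using three stations at a time. Using K, L, M (subtract circle equations pairwise → linear system) gives (x, y) ≈ (-58.5, -54.7).
Distances from that point to each station vs reported:
  K: calculated 72.1 vs reported 72.1 → residual 0.0 km
  L: calculated 136.2 vs reported 136.2 → residual 0.0 km
  M: calculated 187.3 vs reported 187.3 → residual 0.0 km
  N: calculated 79.9 vs reported 117.1 → residual 37.2 km
K, L, M are mutually consistent (residuals ≈ 0); N is off by 37.2 km.

N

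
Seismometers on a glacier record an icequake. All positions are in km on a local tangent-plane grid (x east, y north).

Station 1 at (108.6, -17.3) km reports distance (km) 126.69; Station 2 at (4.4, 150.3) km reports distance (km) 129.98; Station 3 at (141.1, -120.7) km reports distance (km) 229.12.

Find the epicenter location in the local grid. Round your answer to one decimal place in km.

x ≈ 127.3 km, y ≈ 108.0 km

Circle about each station: (x − 108.6)² + (y + 17.3)² = 126.69²; (x − 4.4)² + (y − 150.3)² = 129.98²; (x − 141.1)² + (y + 120.7)² = 229.12².
Subtracting the Station 1 equation from the Station 2 and Station 3 equations removes the quadratic terms:
-208.4 x + 335.2 y = 9671.76
65.0 x − 206.8 y = -14061.17
Solving the 2×2 system: x ≈ 127.3, y ≈ 108.0 km.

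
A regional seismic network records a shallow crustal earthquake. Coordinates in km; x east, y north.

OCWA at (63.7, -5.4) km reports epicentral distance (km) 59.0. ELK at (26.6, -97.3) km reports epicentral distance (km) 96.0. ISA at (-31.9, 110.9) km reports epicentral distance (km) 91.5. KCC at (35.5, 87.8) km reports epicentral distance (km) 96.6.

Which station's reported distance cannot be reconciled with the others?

Solve using three stations at a time. Using OCWA, ELK, KCC (subtract circle equations pairwise → linear system) gives (x, y) ≈ (4.6, -3.8).
Distances from that point to each station vs reported:
  OCWA: calculated 59.1 vs reported 59.0 → residual 0.1 km
  ELK: calculated 96.1 vs reported 96.0 → residual 0.1 km
  ISA: calculated 120.4 vs reported 91.5 → residual 28.9 km
  KCC: calculated 96.7 vs reported 96.6 → residual 0.1 km
OCWA, ELK, KCC are mutually consistent (residuals ≈ 0); ISA is off by 28.9 km.

ISA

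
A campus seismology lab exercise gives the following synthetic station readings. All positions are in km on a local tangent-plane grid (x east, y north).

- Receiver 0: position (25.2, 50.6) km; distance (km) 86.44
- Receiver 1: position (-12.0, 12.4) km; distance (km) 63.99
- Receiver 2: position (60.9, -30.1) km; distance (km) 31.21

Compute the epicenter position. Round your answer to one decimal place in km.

Circle about each station: (x − 25.2)² + (y − 50.6)² = 86.44²; (x + 12.0)² + (y − 12.4)² = 63.99²; (x − 60.9)² + (y + 30.1)² = 31.21².
Subtracting pairs of circle equations eliminates x²+y² and gives linear equations (the radical axes):
-74.4 x − 76.4 y = 479.51
71.4 x − 161.4 y = 7917.23
Solving the 2×2 system: x ≈ 30.2, y ≈ -35.7 km.

30.2 km east, -35.7 km north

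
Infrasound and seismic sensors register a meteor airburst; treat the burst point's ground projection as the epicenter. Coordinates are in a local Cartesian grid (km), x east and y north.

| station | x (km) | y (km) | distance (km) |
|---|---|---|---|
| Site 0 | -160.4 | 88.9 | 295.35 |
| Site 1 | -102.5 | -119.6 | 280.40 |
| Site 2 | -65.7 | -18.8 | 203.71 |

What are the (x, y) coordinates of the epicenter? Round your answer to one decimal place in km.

130.3 km east, 36.7 km north

Circle about each station: (x + 160.4)² + (y − 88.9)² = 295.35²; (x + 102.5)² + (y + 119.6)² = 280.40²; (x + 65.7)² + (y + 18.8)² = 203.71².
Subtracting pairs of circle equations eliminates x²+y² and gives linear equations (the radical axes):
115.8 x − 417.0 y = -213.50
189.4 x − 215.4 y = 16772.42
Solving the 2×2 system: x ≈ 130.3, y ≈ 36.7 km.
Check against Site 0 (with the unrounded x, y): √((x + 160.4)²+(y − 88.9)²) = 295.34 ≈ 295.35 km. ✓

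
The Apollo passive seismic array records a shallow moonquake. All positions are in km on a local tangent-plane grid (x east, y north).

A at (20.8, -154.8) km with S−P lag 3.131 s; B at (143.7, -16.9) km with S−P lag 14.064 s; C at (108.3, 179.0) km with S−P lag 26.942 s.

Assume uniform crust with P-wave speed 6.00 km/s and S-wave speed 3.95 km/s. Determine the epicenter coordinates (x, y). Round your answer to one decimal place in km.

Distance from S−P lag: d = Δt · v_P v_S / (v_P − v_S) = Δt · (6.00·3.95)/(6.00−3.95) ≈ 11.5610·Δt.
So d_A = 36.20, d_B = 162.59, d_C = 311.48 km.
Circle about each station: (x − 20.8)² + (y + 154.8)² = 36.20²; (x − 143.7)² + (y + 16.9)² = 162.59²; (x − 108.3)² + (y − 179.0)² = 311.48².
Subtracting the A equation from the B and C equations removes the quadratic terms:
245.8 x + 275.8 y = -28585.45
175.0 x + 667.6 y = -76335.14
Solving the 2×2 system: x ≈ 17.0, y ≈ -118.8 km.

17.0 km east, -118.8 km north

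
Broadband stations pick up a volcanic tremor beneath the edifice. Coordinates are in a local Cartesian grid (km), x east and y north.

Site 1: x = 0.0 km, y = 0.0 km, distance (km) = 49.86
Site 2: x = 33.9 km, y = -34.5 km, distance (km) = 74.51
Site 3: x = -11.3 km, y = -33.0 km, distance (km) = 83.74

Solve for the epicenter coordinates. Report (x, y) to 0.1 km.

Circle about each station: x² + y² = 49.86²; (x − 33.9)² + (y + 34.5)² = 74.51²; (x + 11.3)² + (y + 33.0)² = 83.74².
Subtracting the Site 1 equation from the Site 2 and Site 3 equations removes the quadratic terms:
67.8 x − 69.0 y = -726.26
-22.6 x − 66.0 y = -3309.68
Solving the 2×2 system: x ≈ 29.9, y ≈ 39.9 km.
Check against Site 1 (with the unrounded x, y): √(x²+y²) = 49.87 ≈ 49.86 km. ✓

29.9 km east, 39.9 km north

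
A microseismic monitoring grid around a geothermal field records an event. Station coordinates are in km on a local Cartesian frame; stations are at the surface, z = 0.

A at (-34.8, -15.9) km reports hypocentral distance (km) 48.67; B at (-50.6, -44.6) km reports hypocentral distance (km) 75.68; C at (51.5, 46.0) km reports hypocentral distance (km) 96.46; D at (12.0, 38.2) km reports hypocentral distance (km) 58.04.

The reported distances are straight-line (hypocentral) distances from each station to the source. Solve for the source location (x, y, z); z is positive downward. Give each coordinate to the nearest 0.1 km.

Each station gives a sphere (x−x_i)² + (y−y_i)² + z² = d_i² (stations at z=0).
Subtracting the A sphere from B and C: z² cancels, leaving linear equations in x and y:
-31.6 x − 57.4 y = -273.02
172.6 x + 123.8 y = -3631.36
Solving: x ≈ -40.406, y ≈ 27.001 km (keep extra digits for the depth step; rounded: -40.4, 27.0).
Then from the A sphere: z² = 48.67² − (x + 34.8)² − (y + 15.9)² with x = -40.406, y = 27.001, so z ≈ 22.290 ≈ 22.3 km.

(-40.4, 27.0, 22.3)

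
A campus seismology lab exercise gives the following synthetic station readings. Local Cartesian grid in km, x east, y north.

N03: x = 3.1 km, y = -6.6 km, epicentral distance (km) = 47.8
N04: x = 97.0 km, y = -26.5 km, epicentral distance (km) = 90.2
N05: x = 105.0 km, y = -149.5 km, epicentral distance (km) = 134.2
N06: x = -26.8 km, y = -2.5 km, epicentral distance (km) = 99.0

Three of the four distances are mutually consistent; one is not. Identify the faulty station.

N06

Solve using three stations at a time. Using N03, N04, N05 (subtract circle equations pairwise → linear system) gives (x, y) ≈ (11.0, -53.7).
Distances from that point to each station vs reported:
  N03: calculated 47.8 vs reported 47.8 → residual 0.0 km
  N04: calculated 90.2 vs reported 90.2 → residual 0.0 km
  N05: calculated 134.2 vs reported 134.2 → residual 0.0 km
  N06: calculated 63.7 vs reported 99.0 → residual 35.3 km
N03, N04, N05 are mutually consistent (residuals ≈ 0); N06 is off by 35.3 km.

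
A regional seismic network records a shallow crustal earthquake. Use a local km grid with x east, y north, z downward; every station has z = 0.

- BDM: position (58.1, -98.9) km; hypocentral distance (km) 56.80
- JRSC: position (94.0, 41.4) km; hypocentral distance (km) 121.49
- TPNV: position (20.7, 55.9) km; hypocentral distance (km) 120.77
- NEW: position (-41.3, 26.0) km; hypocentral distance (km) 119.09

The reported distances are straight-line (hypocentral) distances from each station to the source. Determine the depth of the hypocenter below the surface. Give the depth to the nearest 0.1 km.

depth ≈ 33.4 km

Each station gives a sphere (x−x_i)² + (y−y_i)² + z² = d_i² (stations at z=0).
Subtracting the BDM sphere from JRSC and TPNV: z² cancels, leaving linear equations in x and y:
71.8 x + 280.6 y = -14140.44
-74.8 x + 309.6 y = -20962.67
Solving: x ≈ 34.806, y ≈ -59.300 km (keep extra digits for the depth step; rounded: 34.8, -59.3).
Then from the BDM sphere: z² = 56.80² − (x − 58.1)² − (y + 98.9)² with x = 34.806, y = -59.300, so z ≈ 33.399 ≈ 33.4 km.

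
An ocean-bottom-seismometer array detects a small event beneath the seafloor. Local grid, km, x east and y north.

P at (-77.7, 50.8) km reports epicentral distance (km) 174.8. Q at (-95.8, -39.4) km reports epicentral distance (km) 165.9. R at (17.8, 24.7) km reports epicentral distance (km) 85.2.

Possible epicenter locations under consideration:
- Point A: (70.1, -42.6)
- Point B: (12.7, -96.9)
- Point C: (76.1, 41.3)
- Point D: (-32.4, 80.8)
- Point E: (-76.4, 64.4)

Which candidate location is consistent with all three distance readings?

For each candidate, compare |candidate − station| to the reported distance:
Point A: residuals P 0.0, Q 0.0, R 0.0 → max 0.0 km
Point B: residuals P 1.6, Q 43.1, R 36.5 → max 43.1 km
Point C: residuals P 20.7, Q 24.0, R 24.6 → max 24.6 km
Point D: residuals P 120.5, Q 30.0, R 9.9 → max 120.5 km
Point E: residuals P 161.1, Q 60.3, R 17.0 → max 161.1 km
Only Point A has all residuals ≈ 0.

Point A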